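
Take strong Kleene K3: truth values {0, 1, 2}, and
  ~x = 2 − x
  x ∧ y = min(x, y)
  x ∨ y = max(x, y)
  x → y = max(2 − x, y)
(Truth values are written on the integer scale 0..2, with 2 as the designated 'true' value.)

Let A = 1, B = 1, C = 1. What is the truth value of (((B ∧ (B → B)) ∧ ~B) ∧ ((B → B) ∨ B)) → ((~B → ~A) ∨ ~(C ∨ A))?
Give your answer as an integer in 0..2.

B → B = 1 → 1 = 1
B ∧ (B → B) = 1 ∧ 1 = 1
~B = ~1 = 1
(B ∧ (B → B)) ∧ ~B = 1 ∧ 1 = 1
B → B = 1 → 1 = 1
(B → B) ∨ B = 1 ∨ 1 = 1
((B ∧ (B → B)) ∧ ~B) ∧ ((B → B) ∨ B) = 1 ∧ 1 = 1
~B = ~1 = 1
~A = ~1 = 1
~B → ~A = 1 → 1 = 1
C ∨ A = 1 ∨ 1 = 1
~(C ∨ A) = ~1 = 1
(~B → ~A) ∨ ~(C ∨ A) = 1 ∨ 1 = 1
(((B ∧ (B → B)) ∧ ~B) ∧ ((B → B) ∨ B)) → ((~B → ~A) ∨ ~(C ∨ A)) = 1 → 1 = 1

1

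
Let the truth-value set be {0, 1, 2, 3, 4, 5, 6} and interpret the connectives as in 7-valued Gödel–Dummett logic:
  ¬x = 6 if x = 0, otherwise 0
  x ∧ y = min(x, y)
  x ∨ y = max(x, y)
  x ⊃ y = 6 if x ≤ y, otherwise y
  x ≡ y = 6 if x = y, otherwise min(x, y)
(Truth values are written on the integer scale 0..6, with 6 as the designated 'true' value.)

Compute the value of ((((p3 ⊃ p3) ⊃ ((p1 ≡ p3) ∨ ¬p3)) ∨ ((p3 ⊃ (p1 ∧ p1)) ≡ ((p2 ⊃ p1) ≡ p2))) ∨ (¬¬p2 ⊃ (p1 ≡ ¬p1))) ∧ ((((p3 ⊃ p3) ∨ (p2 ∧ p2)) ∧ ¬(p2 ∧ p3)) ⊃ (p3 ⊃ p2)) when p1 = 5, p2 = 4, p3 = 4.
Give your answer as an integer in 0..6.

p3 ⊃ p3 = 4 ⊃ 4 = 6
p1 ≡ p3 = 5 ≡ 4 = 4
¬p3 = ¬4 = 0
(p1 ≡ p3) ∨ ¬p3 = 4 ∨ 0 = 4
(p3 ⊃ p3) ⊃ ((p1 ≡ p3) ∨ ¬p3) = 6 ⊃ 4 = 4
p1 ∧ p1 = 5 ∧ 5 = 5
p3 ⊃ (p1 ∧ p1) = 4 ⊃ 5 = 6
p2 ⊃ p1 = 4 ⊃ 5 = 6
(p2 ⊃ p1) ≡ p2 = 6 ≡ 4 = 4
(p3 ⊃ (p1 ∧ p1)) ≡ ((p2 ⊃ p1) ≡ p2) = 6 ≡ 4 = 4
((p3 ⊃ p3) ⊃ ((p1 ≡ p3) ∨ ¬p3)) ∨ ((p3 ⊃ (p1 ∧ p1)) ≡ ((p2 ⊃ p1) ≡ p2)) = 4 ∨ 4 = 4
¬p2 = ¬4 = 0
¬¬p2 = ¬0 = 6
¬p1 = ¬5 = 0
p1 ≡ ¬p1 = 5 ≡ 0 = 0
¬¬p2 ⊃ (p1 ≡ ¬p1) = 6 ⊃ 0 = 0
(((p3 ⊃ p3) ⊃ ((p1 ≡ p3) ∨ ¬p3)) ∨ ((p3 ⊃ (p1 ∧ p1)) ≡ ((p2 ⊃ p1) ≡ p2))) ∨ (¬¬p2 ⊃ (p1 ≡ ¬p1)) = 4 ∨ 0 = 4
p3 ⊃ p3 = 4 ⊃ 4 = 6
p2 ∧ p2 = 4 ∧ 4 = 4
(p3 ⊃ p3) ∨ (p2 ∧ p2) = 6 ∨ 4 = 6
p2 ∧ p3 = 4 ∧ 4 = 4
¬(p2 ∧ p3) = ¬4 = 0
((p3 ⊃ p3) ∨ (p2 ∧ p2)) ∧ ¬(p2 ∧ p3) = 6 ∧ 0 = 0
p3 ⊃ p2 = 4 ⊃ 4 = 6
(((p3 ⊃ p3) ∨ (p2 ∧ p2)) ∧ ¬(p2 ∧ p3)) ⊃ (p3 ⊃ p2) = 0 ⊃ 6 = 6
((((p3 ⊃ p3) ⊃ ((p1 ≡ p3) ∨ ¬p3)) ∨ ((p3 ⊃ (p1 ∧ p1)) ≡ ((p2 ⊃ p1) ≡ p2))) ∨ (¬¬p2 ⊃ (p1 ≡ ¬p1))) ∧ ((((p3 ⊃ p3) ∨ (p2 ∧ p2)) ∧ ¬(p2 ∧ p3)) ⊃ (p3 ⊃ p2)) = 4 ∧ 6 = 4

4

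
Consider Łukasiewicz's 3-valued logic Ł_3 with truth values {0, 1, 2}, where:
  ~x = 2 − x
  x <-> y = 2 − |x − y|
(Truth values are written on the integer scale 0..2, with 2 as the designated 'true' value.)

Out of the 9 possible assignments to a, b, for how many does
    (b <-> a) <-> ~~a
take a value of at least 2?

a = 0, b = 0 ↦ 0  <
a = 0, b = 1 ↦ 1  <
a = 0, b = 2 ↦ 2  ≥
a = 1, b = 0 ↦ 2  ≥
a = 1, b = 1 ↦ 1  <
a = 1, b = 2 ↦ 2  ≥
a = 2, b = 0 ↦ 0  <
a = 2, b = 1 ↦ 1  <
a = 2, b = 2 ↦ 2  ≥
So 4 of the 9 assignments meet the threshold.

4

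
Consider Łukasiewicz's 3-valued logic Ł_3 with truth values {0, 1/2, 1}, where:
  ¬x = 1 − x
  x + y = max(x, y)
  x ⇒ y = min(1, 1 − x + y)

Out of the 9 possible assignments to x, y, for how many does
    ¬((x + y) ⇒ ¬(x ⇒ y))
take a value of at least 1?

x = 0, y = 0 ↦ 0  <
x = 0, y = 1/2 ↦ 1/2  <
x = 0, y = 1 ↦ 1  ≥
x = 1/2, y = 0 ↦ 0  <
x = 1/2, y = 1/2 ↦ 1/2  <
x = 1/2, y = 1 ↦ 1  ≥
x = 1, y = 0 ↦ 0  <
x = 1, y = 1/2 ↦ 1/2  <
x = 1, y = 1 ↦ 1  ≥
So 3 of the 9 assignments meet the threshold.

3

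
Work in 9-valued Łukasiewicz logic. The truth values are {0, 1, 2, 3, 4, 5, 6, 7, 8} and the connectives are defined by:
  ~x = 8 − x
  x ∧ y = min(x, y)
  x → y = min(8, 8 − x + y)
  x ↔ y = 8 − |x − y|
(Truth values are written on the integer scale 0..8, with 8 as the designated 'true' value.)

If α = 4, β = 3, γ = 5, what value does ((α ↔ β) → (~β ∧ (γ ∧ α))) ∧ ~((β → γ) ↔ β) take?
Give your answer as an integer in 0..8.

5

α ↔ β = 4 ↔ 3 = 7
~β = ~3 = 5
γ ∧ α = 5 ∧ 4 = 4
~β ∧ (γ ∧ α) = 5 ∧ 4 = 4
(α ↔ β) → (~β ∧ (γ ∧ α)) = 7 → 4 = 5
β → γ = 3 → 5 = 8
(β → γ) ↔ β = 8 ↔ 3 = 3
~((β → γ) ↔ β) = ~3 = 5
((α ↔ β) → (~β ∧ (γ ∧ α))) ∧ ~((β → γ) ↔ β) = 5 ∧ 5 = 5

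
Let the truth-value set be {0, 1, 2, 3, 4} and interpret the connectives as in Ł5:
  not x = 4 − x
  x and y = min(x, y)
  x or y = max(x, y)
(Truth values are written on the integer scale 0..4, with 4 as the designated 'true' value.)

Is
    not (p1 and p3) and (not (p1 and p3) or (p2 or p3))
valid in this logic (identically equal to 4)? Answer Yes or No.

Counterexample: take p1 = 1, p2 = 0, p3 = 1.
p1 and p3 = 1 and 1 = 1
not (p1 and p3) = not 1 = 3
p2 or p3 = 0 or 1 = 1
not (p1 and p3) or (p2 or p3) = 3 or 1 = 3
not (p1 and p3) and (not (p1 and p3) or (p2 or p3)) = 3 and 3 = 3
This gives 3 ≠ 4.

No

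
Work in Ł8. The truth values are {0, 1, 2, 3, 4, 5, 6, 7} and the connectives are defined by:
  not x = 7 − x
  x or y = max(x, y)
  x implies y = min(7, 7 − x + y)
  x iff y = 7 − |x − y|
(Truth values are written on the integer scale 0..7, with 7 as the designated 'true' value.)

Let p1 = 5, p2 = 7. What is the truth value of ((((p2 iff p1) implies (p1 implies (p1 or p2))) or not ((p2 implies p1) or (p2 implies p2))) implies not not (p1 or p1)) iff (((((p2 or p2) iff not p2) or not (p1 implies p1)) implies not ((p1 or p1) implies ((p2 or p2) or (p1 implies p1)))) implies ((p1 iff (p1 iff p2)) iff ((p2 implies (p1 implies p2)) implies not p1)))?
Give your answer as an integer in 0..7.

p2 iff p1 = 7 iff 5 = 5
p1 or p2 = 5 or 7 = 7
p1 implies (p1 or p2) = 5 implies 7 = 7
(p2 iff p1) implies (p1 implies (p1 or p2)) = 5 implies 7 = 7
p2 implies p1 = 7 implies 5 = 5
p2 implies p2 = 7 implies 7 = 7
(p2 implies p1) or (p2 implies p2) = 5 or 7 = 7
not ((p2 implies p1) or (p2 implies p2)) = not 7 = 0
((p2 iff p1) implies (p1 implies (p1 or p2))) or not ((p2 implies p1) or (p2 implies p2)) = 7 or 0 = 7
p1 or p1 = 5 or 5 = 5
not (p1 or p1) = not 5 = 2
not not (p1 or p1) = not 2 = 5
(((p2 iff p1) implies (p1 implies (p1 or p2))) or not ((p2 implies p1) or (p2 implies p2))) implies not not (p1 or p1) = 7 implies 5 = 5
p2 or p2 = 7 or 7 = 7
not p2 = not 7 = 0
(p2 or p2) iff not p2 = 7 iff 0 = 0
p1 implies p1 = 5 implies 5 = 7
not (p1 implies p1) = not 7 = 0
((p2 or p2) iff not p2) or not (p1 implies p1) = 0 or 0 = 0
p1 or p1 = 5 or 5 = 5
p2 or p2 = 7 or 7 = 7
p1 implies p1 = 5 implies 5 = 7
(p2 or p2) or (p1 implies p1) = 7 or 7 = 7
(p1 or p1) implies ((p2 or p2) or (p1 implies p1)) = 5 implies 7 = 7
not ((p1 or p1) implies ((p2 or p2) or (p1 implies p1))) = not 7 = 0
(((p2 or p2) iff not p2) or not (p1 implies p1)) implies not ((p1 or p1) implies ((p2 or p2) or (p1 implies p1))) = 0 implies 0 = 7
p1 iff p2 = 5 iff 7 = 5
p1 iff (p1 iff p2) = 5 iff 5 = 7
p1 implies p2 = 5 implies 7 = 7
p2 implies (p1 implies p2) = 7 implies 7 = 7
not p1 = not 5 = 2
(p2 implies (p1 implies p2)) implies not p1 = 7 implies 2 = 2
(p1 iff (p1 iff p2)) iff ((p2 implies (p1 implies p2)) implies not p1) = 7 iff 2 = 2
((((p2 or p2) iff not p2) or not (p1 implies p1)) implies not ((p1 or p1) implies ((p2 or p2) or (p1 implies p1)))) implies ((p1 iff (p1 iff p2)) iff ((p2 implies (p1 implies p2)) implies not p1)) = 7 implies 2 = 2
((((p2 iff p1) implies (p1 implies (p1 or p2))) or not ((p2 implies p1) or (p2 implies p2))) implies not not (p1 or p1)) iff (((((p2 or p2) iff not p2) or not (p1 implies p1)) implies not ((p1 or p1) implies ((p2 or p2) or (p1 implies p1)))) implies ((p1 iff (p1 iff p2)) iff ((p2 implies (p1 implies p2)) implies not p1))) = 5 iff 2 = 4

4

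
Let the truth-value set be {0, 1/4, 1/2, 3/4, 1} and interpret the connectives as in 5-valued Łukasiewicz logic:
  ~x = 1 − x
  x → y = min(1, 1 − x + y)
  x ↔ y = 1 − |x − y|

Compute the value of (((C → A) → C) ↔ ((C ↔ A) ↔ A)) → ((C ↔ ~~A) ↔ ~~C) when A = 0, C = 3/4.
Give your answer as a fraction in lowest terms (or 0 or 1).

C → A = 3/4 → 0 = 1/4
(C → A) → C = 1/4 → 3/4 = 1
C ↔ A = 3/4 ↔ 0 = 1/4
(C ↔ A) ↔ A = 1/4 ↔ 0 = 3/4
((C → A) → C) ↔ ((C ↔ A) ↔ A) = 1 ↔ 3/4 = 3/4
~A = ~0 = 1
~~A = ~1 = 0
C ↔ ~~A = 3/4 ↔ 0 = 1/4
~C = ~3/4 = 1/4
~~C = ~1/4 = 3/4
(C ↔ ~~A) ↔ ~~C = 1/4 ↔ 3/4 = 1/2
(((C → A) → C) ↔ ((C ↔ A) ↔ A)) → ((C ↔ ~~A) ↔ ~~C) = 3/4 → 1/2 = 3/4

3/4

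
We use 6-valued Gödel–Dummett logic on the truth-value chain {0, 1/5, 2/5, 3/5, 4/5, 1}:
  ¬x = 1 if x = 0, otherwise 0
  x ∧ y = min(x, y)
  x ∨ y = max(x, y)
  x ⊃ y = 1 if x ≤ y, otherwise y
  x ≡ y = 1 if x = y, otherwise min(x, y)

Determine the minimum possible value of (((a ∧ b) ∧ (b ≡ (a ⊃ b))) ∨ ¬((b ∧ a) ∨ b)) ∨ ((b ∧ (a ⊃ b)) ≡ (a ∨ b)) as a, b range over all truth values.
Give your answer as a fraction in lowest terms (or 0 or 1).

1/5

Take a = 2/5, b = 1/5:
a ∧ b = 2/5 ∧ 1/5 = 1/5
a ⊃ b = 2/5 ⊃ 1/5 = 1/5
b ≡ (a ⊃ b) = 1/5 ≡ 1/5 = 1
(a ∧ b) ∧ (b ≡ (a ⊃ b)) = 1/5 ∧ 1 = 1/5
b ∧ a = 1/5 ∧ 2/5 = 1/5
(b ∧ a) ∨ b = 1/5 ∨ 1/5 = 1/5
¬((b ∧ a) ∨ b) = ¬1/5 = 0
((a ∧ b) ∧ (b ≡ (a ⊃ b))) ∨ ¬((b ∧ a) ∨ b) = 1/5 ∨ 0 = 1/5
a ⊃ b = 2/5 ⊃ 1/5 = 1/5
b ∧ (a ⊃ b) = 1/5 ∧ 1/5 = 1/5
a ∨ b = 2/5 ∨ 1/5 = 2/5
(b ∧ (a ⊃ b)) ≡ (a ∨ b) = 1/5 ≡ 2/5 = 1/5
(((a ∧ b) ∧ (b ≡ (a ⊃ b))) ∨ ¬((b ∧ a) ∨ b)) ∨ ((b ∧ (a ⊃ b)) ≡ (a ∨ b)) = 1/5 ∨ 1/5 = 1/5
No assignment yields a value below 1/5, so this is the minimum.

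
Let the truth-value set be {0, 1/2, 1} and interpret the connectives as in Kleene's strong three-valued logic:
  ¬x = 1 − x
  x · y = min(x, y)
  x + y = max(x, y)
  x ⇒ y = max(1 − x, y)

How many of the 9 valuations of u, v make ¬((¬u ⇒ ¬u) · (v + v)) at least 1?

u = 0, v = 0 ↦ 1  ≥
u = 0, v = 1/2 ↦ 1/2  <
u = 0, v = 1 ↦ 0  <
u = 1/2, v = 0 ↦ 1  ≥
u = 1/2, v = 1/2 ↦ 1/2  <
u = 1/2, v = 1 ↦ 1/2  <
u = 1, v = 0 ↦ 1  ≥
u = 1, v = 1/2 ↦ 1/2  <
u = 1, v = 1 ↦ 0  <
So 3 of the 9 assignments meet the threshold.

3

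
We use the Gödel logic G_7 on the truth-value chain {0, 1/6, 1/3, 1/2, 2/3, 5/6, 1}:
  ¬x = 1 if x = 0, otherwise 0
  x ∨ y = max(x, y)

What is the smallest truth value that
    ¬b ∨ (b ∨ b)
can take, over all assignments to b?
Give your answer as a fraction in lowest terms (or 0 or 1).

Take b = 1/6:
¬b = ¬1/6 = 0
b ∨ b = 1/6 ∨ 1/6 = 1/6
¬b ∨ (b ∨ b) = 0 ∨ 1/6 = 1/6
No assignment yields a value below 1/6, so this is the minimum.

1/6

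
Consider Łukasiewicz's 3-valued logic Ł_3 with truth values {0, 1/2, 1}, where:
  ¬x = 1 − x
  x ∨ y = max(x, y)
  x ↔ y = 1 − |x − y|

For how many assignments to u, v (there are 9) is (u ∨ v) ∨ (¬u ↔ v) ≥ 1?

u = 0, v = 0 ↦ 0  <
u = 0, v = 1/2 ↦ 1/2  <
u = 0, v = 1 ↦ 1  ≥
u = 1/2, v = 0 ↦ 1/2  <
u = 1/2, v = 1/2 ↦ 1  ≥
u = 1/2, v = 1 ↦ 1  ≥
u = 1, v = 0 ↦ 1  ≥
u = 1, v = 1/2 ↦ 1  ≥
u = 1, v = 1 ↦ 1  ≥
So 6 of the 9 assignments meet the threshold.

6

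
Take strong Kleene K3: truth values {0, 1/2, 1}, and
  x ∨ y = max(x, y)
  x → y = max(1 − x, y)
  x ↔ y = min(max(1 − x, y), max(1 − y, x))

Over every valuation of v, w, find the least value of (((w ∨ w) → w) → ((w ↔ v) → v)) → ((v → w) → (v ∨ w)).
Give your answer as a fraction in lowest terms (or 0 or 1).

1/2

Take v = 0, w = 1/2:
w ∨ w = 1/2 ∨ 1/2 = 1/2
(w ∨ w) → w = 1/2 → 1/2 = 1/2
w ↔ v = 1/2 ↔ 0 = 1/2
(w ↔ v) → v = 1/2 → 0 = 1/2
((w ∨ w) → w) → ((w ↔ v) → v) = 1/2 → 1/2 = 1/2
v → w = 0 → 1/2 = 1
v ∨ w = 0 ∨ 1/2 = 1/2
(v → w) → (v ∨ w) = 1 → 1/2 = 1/2
(((w ∨ w) → w) → ((w ↔ v) → v)) → ((v → w) → (v ∨ w)) = 1/2 → 1/2 = 1/2
No assignment yields a value below 1/2, so this is the minimum.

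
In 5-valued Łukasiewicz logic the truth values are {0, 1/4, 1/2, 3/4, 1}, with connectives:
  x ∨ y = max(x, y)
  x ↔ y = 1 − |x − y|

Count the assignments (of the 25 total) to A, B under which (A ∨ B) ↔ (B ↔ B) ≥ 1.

value 1: 9 assignments (counts)
value 3/4: 7 assignments
value 1/2: 5 assignments
value 1/4: 3 assignments
value 0: 1 assignment
So 9 of the 25 assignments meet the threshold.

9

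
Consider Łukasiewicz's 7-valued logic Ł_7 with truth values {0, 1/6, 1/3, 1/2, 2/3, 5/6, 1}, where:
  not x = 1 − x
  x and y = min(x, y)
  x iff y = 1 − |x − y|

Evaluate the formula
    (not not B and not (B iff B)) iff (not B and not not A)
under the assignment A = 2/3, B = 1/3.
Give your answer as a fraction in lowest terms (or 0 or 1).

1/3

not B = not 1/3 = 2/3
not not B = not 2/3 = 1/3
B iff B = 1/3 iff 1/3 = 1
not (B iff B) = not 1 = 0
not not B and not (B iff B) = 1/3 and 0 = 0
not B = not 1/3 = 2/3
not A = not 2/3 = 1/3
not not A = not 1/3 = 2/3
not B and not not A = 2/3 and 2/3 = 2/3
(not not B and not (B iff B)) iff (not B and not not A) = 0 iff 2/3 = 1/3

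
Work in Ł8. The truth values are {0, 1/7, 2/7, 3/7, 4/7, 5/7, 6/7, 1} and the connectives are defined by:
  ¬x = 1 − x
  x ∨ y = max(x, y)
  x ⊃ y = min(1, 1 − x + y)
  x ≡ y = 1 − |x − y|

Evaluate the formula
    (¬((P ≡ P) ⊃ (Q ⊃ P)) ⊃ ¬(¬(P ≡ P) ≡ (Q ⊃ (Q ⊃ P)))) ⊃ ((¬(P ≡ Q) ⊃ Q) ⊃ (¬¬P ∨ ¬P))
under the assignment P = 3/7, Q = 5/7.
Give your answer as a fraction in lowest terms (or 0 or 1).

P ≡ P = 3/7 ≡ 3/7 = 1
Q ⊃ P = 5/7 ⊃ 3/7 = 5/7
(P ≡ P) ⊃ (Q ⊃ P) = 1 ⊃ 5/7 = 5/7
¬((P ≡ P) ⊃ (Q ⊃ P)) = ¬5/7 = 2/7
P ≡ P = 3/7 ≡ 3/7 = 1
¬(P ≡ P) = ¬1 = 0
Q ⊃ P = 5/7 ⊃ 3/7 = 5/7
Q ⊃ (Q ⊃ P) = 5/7 ⊃ 5/7 = 1
¬(P ≡ P) ≡ (Q ⊃ (Q ⊃ P)) = 0 ≡ 1 = 0
¬(¬(P ≡ P) ≡ (Q ⊃ (Q ⊃ P))) = ¬0 = 1
¬((P ≡ P) ⊃ (Q ⊃ P)) ⊃ ¬(¬(P ≡ P) ≡ (Q ⊃ (Q ⊃ P))) = 2/7 ⊃ 1 = 1
P ≡ Q = 3/7 ≡ 5/7 = 5/7
¬(P ≡ Q) = ¬5/7 = 2/7
¬(P ≡ Q) ⊃ Q = 2/7 ⊃ 5/7 = 1
¬P = ¬3/7 = 4/7
¬¬P = ¬4/7 = 3/7
¬P = ¬3/7 = 4/7
¬¬P ∨ ¬P = 3/7 ∨ 4/7 = 4/7
(¬(P ≡ Q) ⊃ Q) ⊃ (¬¬P ∨ ¬P) = 1 ⊃ 4/7 = 4/7
(¬((P ≡ P) ⊃ (Q ⊃ P)) ⊃ ¬(¬(P ≡ P) ≡ (Q ⊃ (Q ⊃ P)))) ⊃ ((¬(P ≡ Q) ⊃ Q) ⊃ (¬¬P ∨ ¬P)) = 1 ⊃ 4/7 = 4/7

4/7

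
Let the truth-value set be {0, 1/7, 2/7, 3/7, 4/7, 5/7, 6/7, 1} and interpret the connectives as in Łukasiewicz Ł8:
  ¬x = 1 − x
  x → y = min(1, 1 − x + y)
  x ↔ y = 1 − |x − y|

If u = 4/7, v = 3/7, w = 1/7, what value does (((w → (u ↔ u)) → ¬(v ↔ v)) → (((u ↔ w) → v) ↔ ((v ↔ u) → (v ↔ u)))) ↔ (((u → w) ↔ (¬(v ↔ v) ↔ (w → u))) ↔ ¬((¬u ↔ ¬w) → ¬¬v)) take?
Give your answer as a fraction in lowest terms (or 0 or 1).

u ↔ u = 4/7 ↔ 4/7 = 1
w → (u ↔ u) = 1/7 → 1 = 1
v ↔ v = 3/7 ↔ 3/7 = 1
¬(v ↔ v) = ¬1 = 0
(w → (u ↔ u)) → ¬(v ↔ v) = 1 → 0 = 0
u ↔ w = 4/7 ↔ 1/7 = 4/7
(u ↔ w) → v = 4/7 → 3/7 = 6/7
v ↔ u = 3/7 ↔ 4/7 = 6/7
v ↔ u = 3/7 ↔ 4/7 = 6/7
(v ↔ u) → (v ↔ u) = 6/7 → 6/7 = 1
((u ↔ w) → v) ↔ ((v ↔ u) → (v ↔ u)) = 6/7 ↔ 1 = 6/7
((w → (u ↔ u)) → ¬(v ↔ v)) → (((u ↔ w) → v) ↔ ((v ↔ u) → (v ↔ u))) = 0 → 6/7 = 1
u → w = 4/7 → 1/7 = 4/7
v ↔ v = 3/7 ↔ 3/7 = 1
¬(v ↔ v) = ¬1 = 0
w → u = 1/7 → 4/7 = 1
¬(v ↔ v) ↔ (w → u) = 0 ↔ 1 = 0
(u → w) ↔ (¬(v ↔ v) ↔ (w → u)) = 4/7 ↔ 0 = 3/7
¬u = ¬4/7 = 3/7
¬w = ¬1/7 = 6/7
¬u ↔ ¬w = 3/7 ↔ 6/7 = 4/7
¬v = ¬3/7 = 4/7
¬¬v = ¬4/7 = 3/7
(¬u ↔ ¬w) → ¬¬v = 4/7 → 3/7 = 6/7
¬((¬u ↔ ¬w) → ¬¬v) = ¬6/7 = 1/7
((u → w) ↔ (¬(v ↔ v) ↔ (w → u))) ↔ ¬((¬u ↔ ¬w) → ¬¬v) = 3/7 ↔ 1/7 = 5/7
(((w → (u ↔ u)) → ¬(v ↔ v)) → (((u ↔ w) → v) ↔ ((v ↔ u) → (v ↔ u)))) ↔ (((u → w) ↔ (¬(v ↔ v) ↔ (w → u))) ↔ ¬((¬u ↔ ¬w) → ¬¬v)) = 1 ↔ 5/7 = 5/7

5/7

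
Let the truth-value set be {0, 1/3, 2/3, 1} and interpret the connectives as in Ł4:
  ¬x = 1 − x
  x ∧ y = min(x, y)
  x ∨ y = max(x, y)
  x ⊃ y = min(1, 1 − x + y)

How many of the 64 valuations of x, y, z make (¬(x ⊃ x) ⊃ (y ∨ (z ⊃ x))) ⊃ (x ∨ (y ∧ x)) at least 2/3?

value 1: 16 assignments (counts)
value 2/3: 16 assignments (counts)
value 1/3: 16 assignments
value 0: 16 assignments
So 32 of the 64 assignments meet the threshold.

32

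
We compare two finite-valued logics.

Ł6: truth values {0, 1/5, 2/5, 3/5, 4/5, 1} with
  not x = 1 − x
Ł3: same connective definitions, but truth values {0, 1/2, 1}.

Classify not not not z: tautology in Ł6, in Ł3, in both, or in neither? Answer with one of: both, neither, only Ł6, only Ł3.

In Ł6: at z = 1/5 the value is 4/5 — not a tautology.
In Ł3: at z = 1/2 the value is 1/2 — not a tautology.

neither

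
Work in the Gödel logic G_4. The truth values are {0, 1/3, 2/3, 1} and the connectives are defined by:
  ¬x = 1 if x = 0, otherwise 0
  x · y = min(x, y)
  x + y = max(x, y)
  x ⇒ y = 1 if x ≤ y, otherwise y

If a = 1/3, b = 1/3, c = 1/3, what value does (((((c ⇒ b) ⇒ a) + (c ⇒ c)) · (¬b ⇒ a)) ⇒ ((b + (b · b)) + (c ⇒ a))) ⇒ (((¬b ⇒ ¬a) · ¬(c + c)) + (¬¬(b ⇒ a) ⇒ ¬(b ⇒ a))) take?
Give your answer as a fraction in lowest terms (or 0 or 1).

c ⇒ b = 1/3 ⇒ 1/3 = 1
(c ⇒ b) ⇒ a = 1 ⇒ 1/3 = 1/3
c ⇒ c = 1/3 ⇒ 1/3 = 1
((c ⇒ b) ⇒ a) + (c ⇒ c) = 1/3 + 1 = 1
¬b = ¬1/3 = 0
¬b ⇒ a = 0 ⇒ 1/3 = 1
(((c ⇒ b) ⇒ a) + (c ⇒ c)) · (¬b ⇒ a) = 1 · 1 = 1
b · b = 1/3 · 1/3 = 1/3
b + (b · b) = 1/3 + 1/3 = 1/3
c ⇒ a = 1/3 ⇒ 1/3 = 1
(b + (b · b)) + (c ⇒ a) = 1/3 + 1 = 1
((((c ⇒ b) ⇒ a) + (c ⇒ c)) · (¬b ⇒ a)) ⇒ ((b + (b · b)) + (c ⇒ a)) = 1 ⇒ 1 = 1
¬b = ¬1/3 = 0
¬a = ¬1/3 = 0
¬b ⇒ ¬a = 0 ⇒ 0 = 1
c + c = 1/3 + 1/3 = 1/3
¬(c + c) = ¬1/3 = 0
(¬b ⇒ ¬a) · ¬(c + c) = 1 · 0 = 0
b ⇒ a = 1/3 ⇒ 1/3 = 1
¬(b ⇒ a) = ¬1 = 0
¬¬(b ⇒ a) = ¬0 = 1
b ⇒ a = 1/3 ⇒ 1/3 = 1
¬(b ⇒ a) = ¬1 = 0
¬¬(b ⇒ a) ⇒ ¬(b ⇒ a) = 1 ⇒ 0 = 0
((¬b ⇒ ¬a) · ¬(c + c)) + (¬¬(b ⇒ a) ⇒ ¬(b ⇒ a)) = 0 + 0 = 0
(((((c ⇒ b) ⇒ a) + (c ⇒ c)) · (¬b ⇒ a)) ⇒ ((b + (b · b)) + (c ⇒ a))) ⇒ (((¬b ⇒ ¬a) · ¬(c + c)) + (¬¬(b ⇒ a) ⇒ ¬(b ⇒ a))) = 1 ⇒ 0 = 0

0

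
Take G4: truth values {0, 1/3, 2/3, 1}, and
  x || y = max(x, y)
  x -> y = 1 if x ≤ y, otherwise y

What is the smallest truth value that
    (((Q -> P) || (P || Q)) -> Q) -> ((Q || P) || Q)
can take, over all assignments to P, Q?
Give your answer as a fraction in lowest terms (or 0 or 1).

Take P = 0, Q = 1/3:
Q -> P = 1/3 -> 0 = 0
P || Q = 0 || 1/3 = 1/3
(Q -> P) || (P || Q) = 0 || 1/3 = 1/3
((Q -> P) || (P || Q)) -> Q = 1/3 -> 1/3 = 1
Q || P = 1/3 || 0 = 1/3
(Q || P) || Q = 1/3 || 1/3 = 1/3
(((Q -> P) || (P || Q)) -> Q) -> ((Q || P) || Q) = 1 -> 1/3 = 1/3
No assignment yields a value below 1/3, so this is the minimum.

1/3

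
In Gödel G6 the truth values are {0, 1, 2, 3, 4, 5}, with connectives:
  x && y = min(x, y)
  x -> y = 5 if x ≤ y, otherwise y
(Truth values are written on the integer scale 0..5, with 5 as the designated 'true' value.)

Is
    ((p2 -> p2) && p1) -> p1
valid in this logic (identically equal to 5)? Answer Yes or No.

Yes

At p1 = 3, p2 = 4, for instance:
p2 -> p2 = 4 -> 4 = 5
(p2 -> p2) && p1 = 5 && 3 = 3
((p2 -> p2) && p1) -> p1 = 3 -> 3 = 5
and checking the remaining 35 assignments likewise gives ≥ 5 in every case.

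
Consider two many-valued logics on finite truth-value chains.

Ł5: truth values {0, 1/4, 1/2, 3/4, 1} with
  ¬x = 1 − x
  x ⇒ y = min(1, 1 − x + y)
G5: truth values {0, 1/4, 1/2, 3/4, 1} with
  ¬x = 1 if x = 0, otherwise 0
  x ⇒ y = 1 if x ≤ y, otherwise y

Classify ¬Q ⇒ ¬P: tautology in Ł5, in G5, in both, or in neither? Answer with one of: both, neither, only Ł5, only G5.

In Ł5: at P = 1/4, Q = 0 the value is 3/4 — not a tautology.
In G5: at P = 1/4, Q = 0 the value is 0 — not a tautology.

neither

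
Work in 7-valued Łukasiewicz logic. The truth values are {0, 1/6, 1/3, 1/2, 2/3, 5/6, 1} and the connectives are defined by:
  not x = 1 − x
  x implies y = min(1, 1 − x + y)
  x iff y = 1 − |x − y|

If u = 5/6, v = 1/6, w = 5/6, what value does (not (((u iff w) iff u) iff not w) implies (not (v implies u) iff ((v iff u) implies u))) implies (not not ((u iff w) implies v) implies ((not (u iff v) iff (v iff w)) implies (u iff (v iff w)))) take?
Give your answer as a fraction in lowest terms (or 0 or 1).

1

u iff w = 5/6 iff 5/6 = 1
(u iff w) iff u = 1 iff 5/6 = 5/6
not w = not 5/6 = 1/6
((u iff w) iff u) iff not w = 5/6 iff 1/6 = 1/3
not (((u iff w) iff u) iff not w) = not 1/3 = 2/3
v implies u = 1/6 implies 5/6 = 1
not (v implies u) = not 1 = 0
v iff u = 1/6 iff 5/6 = 1/3
(v iff u) implies u = 1/3 implies 5/6 = 1
not (v implies u) iff ((v iff u) implies u) = 0 iff 1 = 0
not (((u iff w) iff u) iff not w) implies (not (v implies u) iff ((v iff u) implies u)) = 2/3 implies 0 = 1/3
u iff w = 5/6 iff 5/6 = 1
(u iff w) implies v = 1 implies 1/6 = 1/6
not ((u iff w) implies v) = not 1/6 = 5/6
not not ((u iff w) implies v) = not 5/6 = 1/6
u iff v = 5/6 iff 1/6 = 1/3
not (u iff v) = not 1/3 = 2/3
v iff w = 1/6 iff 5/6 = 1/3
not (u iff v) iff (v iff w) = 2/3 iff 1/3 = 2/3
v iff w = 1/6 iff 5/6 = 1/3
u iff (v iff w) = 5/6 iff 1/3 = 1/2
(not (u iff v) iff (v iff w)) implies (u iff (v iff w)) = 2/3 implies 1/2 = 5/6
not not ((u iff w) implies v) implies ((not (u iff v) iff (v iff w)) implies (u iff (v iff w))) = 1/6 implies 5/6 = 1
(not (((u iff w) iff u) iff not w) implies (not (v implies u) iff ((v iff u) implies u))) implies (not not ((u iff w) implies v) implies ((not (u iff v) iff (v iff w)) implies (u iff (v iff w)))) = 1/3 implies 1 = 1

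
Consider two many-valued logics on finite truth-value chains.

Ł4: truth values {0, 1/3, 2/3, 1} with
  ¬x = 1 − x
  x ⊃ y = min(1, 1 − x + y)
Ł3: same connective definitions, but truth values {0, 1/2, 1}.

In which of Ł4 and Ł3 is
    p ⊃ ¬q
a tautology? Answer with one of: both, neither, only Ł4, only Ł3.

neither

In Ł4: at p = 1/3, q = 1 the value is 2/3 — not a tautology.
In Ł3: at p = 1/2, q = 1 the value is 1/2 — not a tautology.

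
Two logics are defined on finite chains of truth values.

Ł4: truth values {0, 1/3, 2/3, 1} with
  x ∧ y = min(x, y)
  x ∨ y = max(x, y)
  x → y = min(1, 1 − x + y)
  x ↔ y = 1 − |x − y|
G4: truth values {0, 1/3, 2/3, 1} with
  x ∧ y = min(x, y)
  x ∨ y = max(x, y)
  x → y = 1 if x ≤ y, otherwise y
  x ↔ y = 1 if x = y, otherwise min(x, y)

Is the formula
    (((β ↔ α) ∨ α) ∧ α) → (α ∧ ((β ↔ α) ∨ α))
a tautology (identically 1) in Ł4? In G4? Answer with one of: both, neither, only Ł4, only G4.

both

In Ł4: every assignment gives 1 — tautology.
In G4: every assignment gives 1 — tautology.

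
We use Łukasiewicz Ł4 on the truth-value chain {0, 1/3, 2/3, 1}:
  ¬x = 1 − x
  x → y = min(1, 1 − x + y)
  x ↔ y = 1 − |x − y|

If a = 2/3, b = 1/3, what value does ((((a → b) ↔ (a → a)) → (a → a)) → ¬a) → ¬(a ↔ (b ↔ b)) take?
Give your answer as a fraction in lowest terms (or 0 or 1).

1

a → b = 2/3 → 1/3 = 2/3
a → a = 2/3 → 2/3 = 1
(a → b) ↔ (a → a) = 2/3 ↔ 1 = 2/3
a → a = 2/3 → 2/3 = 1
((a → b) ↔ (a → a)) → (a → a) = 2/3 → 1 = 1
¬a = ¬2/3 = 1/3
(((a → b) ↔ (a → a)) → (a → a)) → ¬a = 1 → 1/3 = 1/3
b ↔ b = 1/3 ↔ 1/3 = 1
a ↔ (b ↔ b) = 2/3 ↔ 1 = 2/3
¬(a ↔ (b ↔ b)) = ¬2/3 = 1/3
((((a → b) ↔ (a → a)) → (a → a)) → ¬a) → ¬(a ↔ (b ↔ b)) = 1/3 → 1/3 = 1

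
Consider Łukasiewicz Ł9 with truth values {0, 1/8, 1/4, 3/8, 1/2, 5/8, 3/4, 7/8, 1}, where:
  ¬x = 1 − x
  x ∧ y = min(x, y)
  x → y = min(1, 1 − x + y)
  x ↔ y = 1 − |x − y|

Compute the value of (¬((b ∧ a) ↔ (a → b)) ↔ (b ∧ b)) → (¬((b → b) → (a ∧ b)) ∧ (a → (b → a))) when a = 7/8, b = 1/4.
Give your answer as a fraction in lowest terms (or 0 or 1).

b ∧ a = 1/4 ∧ 7/8 = 1/4
a → b = 7/8 → 1/4 = 3/8
(b ∧ a) ↔ (a → b) = 1/4 ↔ 3/8 = 7/8
¬((b ∧ a) ↔ (a → b)) = ¬7/8 = 1/8
b ∧ b = 1/4 ∧ 1/4 = 1/4
¬((b ∧ a) ↔ (a → b)) ↔ (b ∧ b) = 1/8 ↔ 1/4 = 7/8
b → b = 1/4 → 1/4 = 1
a ∧ b = 7/8 ∧ 1/4 = 1/4
(b → b) → (a ∧ b) = 1 → 1/4 = 1/4
¬((b → b) → (a ∧ b)) = ¬1/4 = 3/4
b → a = 1/4 → 7/8 = 1
a → (b → a) = 7/8 → 1 = 1
¬((b → b) → (a ∧ b)) ∧ (a → (b → a)) = 3/4 ∧ 1 = 3/4
(¬((b ∧ a) ↔ (a → b)) ↔ (b ∧ b)) → (¬((b → b) → (a ∧ b)) ∧ (a → (b → a))) = 7/8 → 3/4 = 7/8

7/8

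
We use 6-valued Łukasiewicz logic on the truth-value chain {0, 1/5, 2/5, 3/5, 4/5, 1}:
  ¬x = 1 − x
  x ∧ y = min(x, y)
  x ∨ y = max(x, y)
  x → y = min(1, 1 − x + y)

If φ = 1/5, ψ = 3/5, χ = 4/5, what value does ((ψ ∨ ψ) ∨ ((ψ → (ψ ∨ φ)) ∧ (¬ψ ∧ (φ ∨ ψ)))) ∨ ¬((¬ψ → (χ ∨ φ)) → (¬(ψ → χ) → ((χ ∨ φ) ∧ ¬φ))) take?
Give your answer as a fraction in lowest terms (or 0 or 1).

ψ ∨ ψ = 3/5 ∨ 3/5 = 3/5
ψ ∨ φ = 3/5 ∨ 1/5 = 3/5
ψ → (ψ ∨ φ) = 3/5 → 3/5 = 1
¬ψ = ¬3/5 = 2/5
φ ∨ ψ = 1/5 ∨ 3/5 = 3/5
¬ψ ∧ (φ ∨ ψ) = 2/5 ∧ 3/5 = 2/5
(ψ → (ψ ∨ φ)) ∧ (¬ψ ∧ (φ ∨ ψ)) = 1 ∧ 2/5 = 2/5
(ψ ∨ ψ) ∨ ((ψ → (ψ ∨ φ)) ∧ (¬ψ ∧ (φ ∨ ψ))) = 3/5 ∨ 2/5 = 3/5
¬ψ = ¬3/5 = 2/5
χ ∨ φ = 4/5 ∨ 1/5 = 4/5
¬ψ → (χ ∨ φ) = 2/5 → 4/5 = 1
ψ → χ = 3/5 → 4/5 = 1
¬(ψ → χ) = ¬1 = 0
χ ∨ φ = 4/5 ∨ 1/5 = 4/5
¬φ = ¬1/5 = 4/5
(χ ∨ φ) ∧ ¬φ = 4/5 ∧ 4/5 = 4/5
¬(ψ → χ) → ((χ ∨ φ) ∧ ¬φ) = 0 → 4/5 = 1
(¬ψ → (χ ∨ φ)) → (¬(ψ → χ) → ((χ ∨ φ) ∧ ¬φ)) = 1 → 1 = 1
¬((¬ψ → (χ ∨ φ)) → (¬(ψ → χ) → ((χ ∨ φ) ∧ ¬φ))) = ¬1 = 0
((ψ ∨ ψ) ∨ ((ψ → (ψ ∨ φ)) ∧ (¬ψ ∧ (φ ∨ ψ)))) ∨ ¬((¬ψ → (χ ∨ φ)) → (¬(ψ → χ) → ((χ ∨ φ) ∧ ¬φ))) = 3/5 ∨ 0 = 3/5

3/5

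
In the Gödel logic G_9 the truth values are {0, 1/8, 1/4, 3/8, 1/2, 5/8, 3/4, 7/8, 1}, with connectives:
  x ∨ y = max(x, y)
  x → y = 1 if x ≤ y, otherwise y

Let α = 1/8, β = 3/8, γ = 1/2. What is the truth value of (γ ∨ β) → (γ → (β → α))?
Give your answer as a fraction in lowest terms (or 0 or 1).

γ ∨ β = 1/2 ∨ 3/8 = 1/2
β → α = 3/8 → 1/8 = 1/8
γ → (β → α) = 1/2 → 1/8 = 1/8
(γ ∨ β) → (γ → (β → α)) = 1/2 → 1/8 = 1/8

1/8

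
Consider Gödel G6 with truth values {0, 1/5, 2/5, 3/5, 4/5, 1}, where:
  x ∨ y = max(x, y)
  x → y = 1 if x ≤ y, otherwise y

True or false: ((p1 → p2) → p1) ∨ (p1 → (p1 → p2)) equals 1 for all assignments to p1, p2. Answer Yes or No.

Yes

At p1 = 0, p2 = 4/5, for instance:
p1 → p2 = 0 → 4/5 = 1
(p1 → p2) → p1 = 1 → 0 = 0
p1 → (p1 → p2) = 0 → 1 = 1
((p1 → p2) → p1) ∨ (p1 → (p1 → p2)) = 0 ∨ 1 = 1
and checking the remaining 35 assignments likewise gives ≥ 1 in every case.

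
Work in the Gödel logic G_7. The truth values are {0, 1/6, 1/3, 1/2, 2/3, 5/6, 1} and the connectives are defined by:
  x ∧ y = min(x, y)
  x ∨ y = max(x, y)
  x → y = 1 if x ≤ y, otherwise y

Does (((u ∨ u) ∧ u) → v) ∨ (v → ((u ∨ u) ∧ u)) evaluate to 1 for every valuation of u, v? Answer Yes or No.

At u = 1/2, v = 1/3, for instance:
u ∨ u = 1/2 ∨ 1/2 = 1/2
(u ∨ u) ∧ u = 1/2 ∧ 1/2 = 1/2
((u ∨ u) ∧ u) → v = 1/2 → 1/3 = 1/3
v → ((u ∨ u) ∧ u) = 1/3 → 1/2 = 1
(((u ∨ u) ∧ u) → v) ∨ (v → ((u ∨ u) ∧ u)) = 1/3 ∨ 1 = 1
and checking the remaining 48 assignments likewise gives ≥ 1 in every case.

Yes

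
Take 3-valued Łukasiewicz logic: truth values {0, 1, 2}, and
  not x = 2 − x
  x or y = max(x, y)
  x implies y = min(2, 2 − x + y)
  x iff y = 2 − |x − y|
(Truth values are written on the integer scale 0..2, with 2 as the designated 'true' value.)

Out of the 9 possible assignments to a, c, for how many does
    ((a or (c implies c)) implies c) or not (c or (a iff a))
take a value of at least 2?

3

a = 0, c = 0 ↦ 0  <
a = 0, c = 1 ↦ 1  <
a = 0, c = 2 ↦ 2  ≥
a = 1, c = 0 ↦ 0  <
a = 1, c = 1 ↦ 1  <
a = 1, c = 2 ↦ 2  ≥
a = 2, c = 0 ↦ 0  <
a = 2, c = 1 ↦ 1  <
a = 2, c = 2 ↦ 2  ≥
So 3 of the 9 assignments meet the threshold.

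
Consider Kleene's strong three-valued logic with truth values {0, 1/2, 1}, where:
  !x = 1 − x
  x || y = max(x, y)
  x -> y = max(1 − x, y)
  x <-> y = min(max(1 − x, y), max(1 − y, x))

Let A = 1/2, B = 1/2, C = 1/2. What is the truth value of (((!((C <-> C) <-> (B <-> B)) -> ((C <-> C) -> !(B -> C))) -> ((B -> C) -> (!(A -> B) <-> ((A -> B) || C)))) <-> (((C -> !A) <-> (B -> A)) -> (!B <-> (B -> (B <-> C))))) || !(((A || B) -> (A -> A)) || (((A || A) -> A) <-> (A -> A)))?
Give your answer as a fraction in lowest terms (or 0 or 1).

C <-> C = 1/2 <-> 1/2 = 1/2
B <-> B = 1/2 <-> 1/2 = 1/2
(C <-> C) <-> (B <-> B) = 1/2 <-> 1/2 = 1/2
!((C <-> C) <-> (B <-> B)) = !1/2 = 1/2
C <-> C = 1/2 <-> 1/2 = 1/2
B -> C = 1/2 -> 1/2 = 1/2
!(B -> C) = !1/2 = 1/2
(C <-> C) -> !(B -> C) = 1/2 -> 1/2 = 1/2
!((C <-> C) <-> (B <-> B)) -> ((C <-> C) -> !(B -> C)) = 1/2 -> 1/2 = 1/2
B -> C = 1/2 -> 1/2 = 1/2
A -> B = 1/2 -> 1/2 = 1/2
!(A -> B) = !1/2 = 1/2
A -> B = 1/2 -> 1/2 = 1/2
(A -> B) || C = 1/2 || 1/2 = 1/2
!(A -> B) <-> ((A -> B) || C) = 1/2 <-> 1/2 = 1/2
(B -> C) -> (!(A -> B) <-> ((A -> B) || C)) = 1/2 -> 1/2 = 1/2
(!((C <-> C) <-> (B <-> B)) -> ((C <-> C) -> !(B -> C))) -> ((B -> C) -> (!(A -> B) <-> ((A -> B) || C))) = 1/2 -> 1/2 = 1/2
!A = !1/2 = 1/2
C -> !A = 1/2 -> 1/2 = 1/2
B -> A = 1/2 -> 1/2 = 1/2
(C -> !A) <-> (B -> A) = 1/2 <-> 1/2 = 1/2
!B = !1/2 = 1/2
B <-> C = 1/2 <-> 1/2 = 1/2
B -> (B <-> C) = 1/2 -> 1/2 = 1/2
!B <-> (B -> (B <-> C)) = 1/2 <-> 1/2 = 1/2
((C -> !A) <-> (B -> A)) -> (!B <-> (B -> (B <-> C))) = 1/2 -> 1/2 = 1/2
((!((C <-> C) <-> (B <-> B)) -> ((C <-> C) -> !(B -> C))) -> ((B -> C) -> (!(A -> B) <-> ((A -> B) || C)))) <-> (((C -> !A) <-> (B -> A)) -> (!B <-> (B -> (B <-> C)))) = 1/2 <-> 1/2 = 1/2
A || B = 1/2 || 1/2 = 1/2
A -> A = 1/2 -> 1/2 = 1/2
(A || B) -> (A -> A) = 1/2 -> 1/2 = 1/2
A || A = 1/2 || 1/2 = 1/2
(A || A) -> A = 1/2 -> 1/2 = 1/2
A -> A = 1/2 -> 1/2 = 1/2
((A || A) -> A) <-> (A -> A) = 1/2 <-> 1/2 = 1/2
((A || B) -> (A -> A)) || (((A || A) -> A) <-> (A -> A)) = 1/2 || 1/2 = 1/2
!(((A || B) -> (A -> A)) || (((A || A) -> A) <-> (A -> A))) = !1/2 = 1/2
(((!((C <-> C) <-> (B <-> B)) -> ((C <-> C) -> !(B -> C))) -> ((B -> C) -> (!(A -> B) <-> ((A -> B) || C)))) <-> (((C -> !A) <-> (B -> A)) -> (!B <-> (B -> (B <-> C))))) || !(((A || B) -> (A -> A)) || (((A || A) -> A) <-> (A -> A))) = 1/2 || 1/2 = 1/2

1/2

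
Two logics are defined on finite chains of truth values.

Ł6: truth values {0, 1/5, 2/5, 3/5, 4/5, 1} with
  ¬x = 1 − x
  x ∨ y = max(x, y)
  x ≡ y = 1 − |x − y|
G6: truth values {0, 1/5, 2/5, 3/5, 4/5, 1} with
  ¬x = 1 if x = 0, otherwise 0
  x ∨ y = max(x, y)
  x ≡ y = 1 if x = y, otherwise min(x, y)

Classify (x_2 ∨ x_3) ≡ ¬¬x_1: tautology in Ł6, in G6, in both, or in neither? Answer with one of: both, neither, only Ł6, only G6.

In Ł6: at x_1 = 0, x_2 = 0, x_3 = 1/5 the value is 4/5 — not a tautology.
In G6: at x_1 = 0, x_2 = 0, x_3 = 1/5 the value is 0 — not a tautology.

neither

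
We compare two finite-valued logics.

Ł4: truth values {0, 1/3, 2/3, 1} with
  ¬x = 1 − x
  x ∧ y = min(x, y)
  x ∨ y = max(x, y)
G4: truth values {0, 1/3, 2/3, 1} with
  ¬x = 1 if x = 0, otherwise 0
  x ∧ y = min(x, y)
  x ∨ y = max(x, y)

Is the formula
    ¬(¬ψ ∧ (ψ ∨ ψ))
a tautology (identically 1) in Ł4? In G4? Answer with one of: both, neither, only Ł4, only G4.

only G4

In Ł4: at ψ = 1/3 the value is 2/3 — not a tautology.
In G4: every assignment gives 1 — tautology.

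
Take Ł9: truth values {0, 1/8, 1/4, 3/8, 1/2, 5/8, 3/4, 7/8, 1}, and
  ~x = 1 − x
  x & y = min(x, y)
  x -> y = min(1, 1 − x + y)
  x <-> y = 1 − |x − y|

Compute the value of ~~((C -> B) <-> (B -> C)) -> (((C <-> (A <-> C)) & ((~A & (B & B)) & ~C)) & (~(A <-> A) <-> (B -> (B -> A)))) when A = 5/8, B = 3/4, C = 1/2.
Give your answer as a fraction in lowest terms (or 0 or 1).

C -> B = 1/2 -> 3/4 = 1
B -> C = 3/4 -> 1/2 = 3/4
(C -> B) <-> (B -> C) = 1 <-> 3/4 = 3/4
~((C -> B) <-> (B -> C)) = ~3/4 = 1/4
~~((C -> B) <-> (B -> C)) = ~1/4 = 3/4
A <-> C = 5/8 <-> 1/2 = 7/8
C <-> (A <-> C) = 1/2 <-> 7/8 = 5/8
~A = ~5/8 = 3/8
B & B = 3/4 & 3/4 = 3/4
~A & (B & B) = 3/8 & 3/4 = 3/8
~C = ~1/2 = 1/2
(~A & (B & B)) & ~C = 3/8 & 1/2 = 3/8
(C <-> (A <-> C)) & ((~A & (B & B)) & ~C) = 5/8 & 3/8 = 3/8
A <-> A = 5/8 <-> 5/8 = 1
~(A <-> A) = ~1 = 0
B -> A = 3/4 -> 5/8 = 7/8
B -> (B -> A) = 3/4 -> 7/8 = 1
~(A <-> A) <-> (B -> (B -> A)) = 0 <-> 1 = 0
((C <-> (A <-> C)) & ((~A & (B & B)) & ~C)) & (~(A <-> A) <-> (B -> (B -> A))) = 3/8 & 0 = 0
~~((C -> B) <-> (B -> C)) -> (((C <-> (A <-> C)) & ((~A & (B & B)) & ~C)) & (~(A <-> A) <-> (B -> (B -> A)))) = 3/4 -> 0 = 1/4

1/4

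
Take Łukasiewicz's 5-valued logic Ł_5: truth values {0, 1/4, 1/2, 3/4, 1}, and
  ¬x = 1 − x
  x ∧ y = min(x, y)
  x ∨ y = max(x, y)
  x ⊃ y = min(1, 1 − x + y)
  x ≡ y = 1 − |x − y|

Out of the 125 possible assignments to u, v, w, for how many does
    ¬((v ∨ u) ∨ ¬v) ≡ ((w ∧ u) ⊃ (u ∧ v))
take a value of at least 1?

value 1: 1 assignment (counts)
value 3/4: 6 assignments
value 1/2: 28 assignments
value 1/4: 47 assignments
value 0: 43 assignments
So 1 of the 125 assignments meets the threshold.

1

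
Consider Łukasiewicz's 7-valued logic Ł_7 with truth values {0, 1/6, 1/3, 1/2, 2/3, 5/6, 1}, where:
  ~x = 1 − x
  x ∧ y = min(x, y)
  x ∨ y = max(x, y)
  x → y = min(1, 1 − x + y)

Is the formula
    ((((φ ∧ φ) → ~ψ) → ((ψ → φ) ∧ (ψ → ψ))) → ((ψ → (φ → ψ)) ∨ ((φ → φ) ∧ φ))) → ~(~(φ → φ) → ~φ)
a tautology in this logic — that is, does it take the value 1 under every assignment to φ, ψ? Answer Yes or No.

No

Counterexample: take φ = 0, ψ = 0.
φ ∧ φ = 0 ∧ 0 = 0
~ψ = ~0 = 1
(φ ∧ φ) → ~ψ = 0 → 1 = 1
ψ → φ = 0 → 0 = 1
ψ → ψ = 0 → 0 = 1
(ψ → φ) ∧ (ψ → ψ) = 1 ∧ 1 = 1
((φ ∧ φ) → ~ψ) → ((ψ → φ) ∧ (ψ → ψ)) = 1 → 1 = 1
φ → ψ = 0 → 0 = 1
ψ → (φ → ψ) = 0 → 1 = 1
φ → φ = 0 → 0 = 1
(φ → φ) ∧ φ = 1 ∧ 0 = 0
(ψ → (φ → ψ)) ∨ ((φ → φ) ∧ φ) = 1 ∨ 0 = 1
(((φ ∧ φ) → ~ψ) → ((ψ → φ) ∧ (ψ → ψ))) → ((ψ → (φ → ψ)) ∨ ((φ → φ) ∧ φ)) = 1 → 1 = 1
φ → φ = 0 → 0 = 1
~(φ → φ) = ~1 = 0
~φ = ~0 = 1
~(φ → φ) → ~φ = 0 → 1 = 1
~(~(φ → φ) → ~φ) = ~1 = 0
((((φ ∧ φ) → ~ψ) → ((ψ → φ) ∧ (ψ → ψ))) → ((ψ → (φ → ψ)) ∨ ((φ → φ) ∧ φ))) → ~(~(φ → φ) → ~φ) = 1 → 0 = 0
This gives 0 ≠ 1.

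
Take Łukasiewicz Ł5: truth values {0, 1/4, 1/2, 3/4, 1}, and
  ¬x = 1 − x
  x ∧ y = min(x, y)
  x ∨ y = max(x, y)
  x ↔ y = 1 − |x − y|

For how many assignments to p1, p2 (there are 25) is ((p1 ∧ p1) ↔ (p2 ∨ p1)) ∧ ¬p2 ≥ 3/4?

10

value 1: 5 assignments (counts)
value 3/4: 5 assignments (counts)
value 1/2: 5 assignments
value 1/4: 5 assignments
value 0: 5 assignments
So 10 of the 25 assignments meet the threshold.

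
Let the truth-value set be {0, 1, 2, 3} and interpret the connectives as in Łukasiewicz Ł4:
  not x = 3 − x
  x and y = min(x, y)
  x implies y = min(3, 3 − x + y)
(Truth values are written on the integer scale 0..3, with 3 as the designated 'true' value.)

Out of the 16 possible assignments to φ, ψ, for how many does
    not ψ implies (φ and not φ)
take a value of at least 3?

φ = 0, ψ = 0 ↦ 0  <
φ = 0, ψ = 1 ↦ 1  <
φ = 0, ψ = 2 ↦ 2  <
φ = 0, ψ = 3 ↦ 3  ≥
φ = 1, ψ = 0 ↦ 1  <
φ = 1, ψ = 1 ↦ 2  <
φ = 1, ψ = 2 ↦ 3  ≥
φ = 1, ψ = 3 ↦ 3  ≥
φ = 2, ψ = 0 ↦ 1  <
φ = 2, ψ = 1 ↦ 2  <
φ = 2, ψ = 2 ↦ 3  ≥
φ = 2, ψ = 3 ↦ 3  ≥
φ = 3, ψ = 0 ↦ 0  <
φ = 3, ψ = 1 ↦ 1  <
φ = 3, ψ = 2 ↦ 2  <
φ = 3, ψ = 3 ↦ 3  ≥
So 6 of the 16 assignments meet the threshold.

6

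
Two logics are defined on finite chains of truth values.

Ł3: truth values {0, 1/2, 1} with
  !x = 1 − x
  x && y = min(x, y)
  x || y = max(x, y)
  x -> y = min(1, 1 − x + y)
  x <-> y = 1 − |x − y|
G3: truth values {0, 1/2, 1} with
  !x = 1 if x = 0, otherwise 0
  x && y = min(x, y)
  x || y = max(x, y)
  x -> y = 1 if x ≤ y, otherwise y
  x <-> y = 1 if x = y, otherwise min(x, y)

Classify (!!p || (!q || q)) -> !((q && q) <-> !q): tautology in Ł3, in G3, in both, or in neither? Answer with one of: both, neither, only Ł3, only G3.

only G3

In Ł3: at p = 0, q = 1/2 the value is 1/2 — not a tautology.
In G3: every assignment gives 1 — tautology.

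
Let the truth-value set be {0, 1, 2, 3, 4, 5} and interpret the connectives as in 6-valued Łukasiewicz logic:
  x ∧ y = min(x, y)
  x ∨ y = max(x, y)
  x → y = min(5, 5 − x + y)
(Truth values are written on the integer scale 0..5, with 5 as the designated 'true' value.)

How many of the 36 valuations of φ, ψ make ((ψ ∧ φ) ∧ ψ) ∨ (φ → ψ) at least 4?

26

value 5: 21 assignments (counts)
value 4: 5 assignments (counts)
value 3: 4 assignments
value 2: 3 assignments
value 1: 2 assignments
value 0: 1 assignment
So 26 of the 36 assignments meet the threshold.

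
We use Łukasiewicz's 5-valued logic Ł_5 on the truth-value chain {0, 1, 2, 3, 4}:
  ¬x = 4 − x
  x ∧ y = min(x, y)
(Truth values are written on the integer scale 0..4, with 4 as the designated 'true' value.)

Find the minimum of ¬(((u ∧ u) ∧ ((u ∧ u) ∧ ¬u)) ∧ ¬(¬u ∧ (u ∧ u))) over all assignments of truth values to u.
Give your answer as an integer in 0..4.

2

Take u = 2:
u ∧ u = 2 ∧ 2 = 2
u ∧ u = 2 ∧ 2 = 2
¬u = ¬2 = 2
(u ∧ u) ∧ ¬u = 2 ∧ 2 = 2
(u ∧ u) ∧ ((u ∧ u) ∧ ¬u) = 2 ∧ 2 = 2
¬u = ¬2 = 2
u ∧ u = 2 ∧ 2 = 2
¬u ∧ (u ∧ u) = 2 ∧ 2 = 2
¬(¬u ∧ (u ∧ u)) = ¬2 = 2
((u ∧ u) ∧ ((u ∧ u) ∧ ¬u)) ∧ ¬(¬u ∧ (u ∧ u)) = 2 ∧ 2 = 2
¬(((u ∧ u) ∧ ((u ∧ u) ∧ ¬u)) ∧ ¬(¬u ∧ (u ∧ u))) = ¬2 = 2
No assignment yields a value below 2, so this is the minimum.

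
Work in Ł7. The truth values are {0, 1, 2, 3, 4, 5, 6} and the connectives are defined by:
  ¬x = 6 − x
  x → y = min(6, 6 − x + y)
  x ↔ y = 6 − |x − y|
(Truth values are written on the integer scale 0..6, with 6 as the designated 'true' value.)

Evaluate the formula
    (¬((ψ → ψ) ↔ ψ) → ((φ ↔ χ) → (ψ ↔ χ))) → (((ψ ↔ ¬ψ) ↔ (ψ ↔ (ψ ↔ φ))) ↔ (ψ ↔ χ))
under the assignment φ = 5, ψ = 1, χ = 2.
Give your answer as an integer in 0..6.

ψ → ψ = 1 → 1 = 6
(ψ → ψ) ↔ ψ = 6 ↔ 1 = 1
¬((ψ → ψ) ↔ ψ) = ¬1 = 5
φ ↔ χ = 5 ↔ 2 = 3
ψ ↔ χ = 1 ↔ 2 = 5
(φ ↔ χ) → (ψ ↔ χ) = 3 → 5 = 6
¬((ψ → ψ) ↔ ψ) → ((φ ↔ χ) → (ψ ↔ χ)) = 5 → 6 = 6
¬ψ = ¬1 = 5
ψ ↔ ¬ψ = 1 ↔ 5 = 2
ψ ↔ φ = 1 ↔ 5 = 2
ψ ↔ (ψ ↔ φ) = 1 ↔ 2 = 5
(ψ ↔ ¬ψ) ↔ (ψ ↔ (ψ ↔ φ)) = 2 ↔ 5 = 3
ψ ↔ χ = 1 ↔ 2 = 5
((ψ ↔ ¬ψ) ↔ (ψ ↔ (ψ ↔ φ))) ↔ (ψ ↔ χ) = 3 ↔ 5 = 4
(¬((ψ → ψ) ↔ ψ) → ((φ ↔ χ) → (ψ ↔ χ))) → (((ψ ↔ ¬ψ) ↔ (ψ ↔ (ψ ↔ φ))) ↔ (ψ ↔ χ)) = 6 → 4 = 4

4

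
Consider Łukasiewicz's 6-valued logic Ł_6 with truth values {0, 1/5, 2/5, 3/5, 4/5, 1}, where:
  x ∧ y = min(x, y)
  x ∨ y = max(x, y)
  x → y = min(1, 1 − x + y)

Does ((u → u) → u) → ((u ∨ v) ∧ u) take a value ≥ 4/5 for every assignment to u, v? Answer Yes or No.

Yes

At u = 1/5, v = 1, for instance:
u → u = 1/5 → 1/5 = 1
(u → u) → u = 1 → 1/5 = 1/5
u ∨ v = 1/5 ∨ 1 = 1
(u ∨ v) ∧ u = 1 ∧ 1/5 = 1/5
((u → u) → u) → ((u ∨ v) ∧ u) = 1/5 → 1/5 = 1
and checking the remaining 35 assignments likewise gives ≥ 4/5 in every case.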